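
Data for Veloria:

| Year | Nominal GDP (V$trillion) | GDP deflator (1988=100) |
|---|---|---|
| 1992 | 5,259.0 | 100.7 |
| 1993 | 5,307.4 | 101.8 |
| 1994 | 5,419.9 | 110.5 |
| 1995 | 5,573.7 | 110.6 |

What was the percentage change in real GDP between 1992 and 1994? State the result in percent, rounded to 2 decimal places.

-6.08%

Real GDP 1992 = 5259.0/1.007 = 5222.44.
Real GDP 1994 = 5419.9/1.105 = 4904.89.
Change = 4904.89/5222.44 − 1 = -0.0608.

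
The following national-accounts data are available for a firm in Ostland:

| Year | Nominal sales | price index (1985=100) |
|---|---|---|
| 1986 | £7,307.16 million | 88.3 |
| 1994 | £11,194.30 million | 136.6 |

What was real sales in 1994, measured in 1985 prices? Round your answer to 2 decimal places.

Real sales = Nominal / (price index/100) = 11194.30 / 1.366 = 8194.95.

£8,194.95 million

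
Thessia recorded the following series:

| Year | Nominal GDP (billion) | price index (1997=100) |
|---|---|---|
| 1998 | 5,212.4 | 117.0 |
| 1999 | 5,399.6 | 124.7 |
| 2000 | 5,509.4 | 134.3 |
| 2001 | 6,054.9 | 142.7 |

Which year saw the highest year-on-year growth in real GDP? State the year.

1999: real = 5399.6/1.247 = 4330.07; growth vs 1998 (4455.04) = -2.81%.
2000: real = 5509.4/1.343 = 4102.31; growth vs 1999 (4330.07) = -5.26%.
2001: real = 6054.9/1.427 = 4243.10; growth vs 2000 (4102.31) = 3.43%.

2001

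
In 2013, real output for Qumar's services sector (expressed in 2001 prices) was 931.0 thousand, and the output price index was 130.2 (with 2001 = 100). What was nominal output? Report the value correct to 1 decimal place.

Nominal output = Real × (output price index/100) = 931.0 × 1.302 = 1212.16.

1,212.2 thousand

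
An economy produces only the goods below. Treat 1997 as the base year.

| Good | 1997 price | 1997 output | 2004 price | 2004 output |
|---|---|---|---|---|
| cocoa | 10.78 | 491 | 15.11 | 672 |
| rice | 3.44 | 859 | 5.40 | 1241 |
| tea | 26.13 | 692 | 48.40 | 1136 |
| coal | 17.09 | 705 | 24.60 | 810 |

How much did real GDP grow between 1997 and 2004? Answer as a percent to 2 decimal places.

43.41%

Real GDP 1997 = Nominal GDP 1997 = 10.78·491 + 3.44·859 + 26.13·692 + 17.09·705 = 38378.35.
Real GDP 2004 (at 1997 prices) = 10.78·672 + 3.44·1241 + 26.13·1136 + 17.09·810 = 55039.78.
Real growth = 55039.78/38378.35 − 1 = 0.4341.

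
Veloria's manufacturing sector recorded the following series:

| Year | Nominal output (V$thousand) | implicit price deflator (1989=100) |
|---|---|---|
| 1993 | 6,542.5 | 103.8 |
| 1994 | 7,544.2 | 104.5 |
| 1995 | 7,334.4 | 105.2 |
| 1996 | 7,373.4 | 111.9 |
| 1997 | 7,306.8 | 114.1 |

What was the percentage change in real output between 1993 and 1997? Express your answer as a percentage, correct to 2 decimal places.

Real output 1993 = 6542.5/1.038 = 6302.99.
Real output 1997 = 7306.8/1.141 = 6403.86.
Change = 6403.86/6302.99 − 1 = 0.0160.

1.60%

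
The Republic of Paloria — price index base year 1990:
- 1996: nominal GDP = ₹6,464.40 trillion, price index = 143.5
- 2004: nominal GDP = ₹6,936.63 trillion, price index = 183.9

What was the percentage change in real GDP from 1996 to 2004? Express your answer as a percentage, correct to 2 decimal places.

-16.27%

Real GDP 1996 = 6464.40 / 1.435 = 4504.81.
Real GDP 2004 = 6936.63 / 1.839 = 3771.96.
Real growth = 3771.96 / 4504.81 − 1 = -0.1627.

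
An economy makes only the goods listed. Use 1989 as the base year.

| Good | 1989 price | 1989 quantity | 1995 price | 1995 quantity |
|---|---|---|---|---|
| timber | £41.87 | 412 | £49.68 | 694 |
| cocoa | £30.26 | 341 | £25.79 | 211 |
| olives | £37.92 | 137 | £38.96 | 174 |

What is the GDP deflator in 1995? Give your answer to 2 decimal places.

Nominal GDP 1995 = 49.68·694 + 25.79·211 + 38.96·174 = 46698.65.
Real GDP 1995 (at 1989 prices) = 41.87·694 + 30.26·211 + 37.92·174 = 42040.72.
Deflator = Nominal/Real × 100 = 46698.65/42040.72 × 100 = 111.080.

111.08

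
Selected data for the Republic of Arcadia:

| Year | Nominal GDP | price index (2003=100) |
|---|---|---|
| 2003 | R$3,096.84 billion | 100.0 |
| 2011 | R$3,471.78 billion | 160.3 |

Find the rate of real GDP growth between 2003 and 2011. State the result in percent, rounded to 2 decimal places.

Deflate each year: 2003 → 3096.84/1.000 = 3096.84; 2011 → 3471.78/1.603 = 2165.80.
So real GDP changed by 2165.80/3096.84 − 1 = -0.3006, i.e. -30.06%.

-30.06%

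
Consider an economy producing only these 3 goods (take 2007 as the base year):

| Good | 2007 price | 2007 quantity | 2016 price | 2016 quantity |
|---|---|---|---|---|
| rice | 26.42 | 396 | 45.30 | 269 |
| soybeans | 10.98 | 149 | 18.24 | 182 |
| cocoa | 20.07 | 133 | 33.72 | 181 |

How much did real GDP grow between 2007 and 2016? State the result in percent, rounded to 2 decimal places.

-13.74%

Real GDP 2007 = Nominal GDP 2007 = 26.42·396 + 10.98·149 + 20.07·133 = 14767.65.
Real GDP 2016 (at 2007 prices) = 26.42·269 + 10.98·182 + 20.07·181 = 12738.01.
Real growth = 12738.01/14767.65 − 1 = -0.1374.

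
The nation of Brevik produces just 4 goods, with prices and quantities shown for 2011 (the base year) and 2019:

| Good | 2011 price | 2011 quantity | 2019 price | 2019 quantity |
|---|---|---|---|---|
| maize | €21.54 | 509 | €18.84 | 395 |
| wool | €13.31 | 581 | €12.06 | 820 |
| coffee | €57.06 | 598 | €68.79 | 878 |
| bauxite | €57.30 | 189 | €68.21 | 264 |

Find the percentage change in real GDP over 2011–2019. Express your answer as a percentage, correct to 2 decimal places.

32.99%

Real GDP 2011 = Nominal GDP 2011 = 21.54·509 + 13.31·581 + 57.06·598 + 57.30·189 = 63648.55.
Real GDP 2019 (at 2011 prices) = 21.54·395 + 13.31·820 + 57.06·878 + 57.30·264 = 84648.38.
Real growth = 84648.38/63648.55 − 1 = 0.3299.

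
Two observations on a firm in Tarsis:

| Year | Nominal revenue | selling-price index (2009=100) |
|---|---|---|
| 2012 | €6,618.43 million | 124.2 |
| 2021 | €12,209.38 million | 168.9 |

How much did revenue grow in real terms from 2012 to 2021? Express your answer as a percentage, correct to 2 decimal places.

Real revenue 2012 = 6618.43 / 1.242 = 5328.85.
Real revenue 2021 = 12209.38 / 1.689 = 7228.76.
Real growth = 7228.76 / 5328.85 − 1 = 0.3565.

35.65%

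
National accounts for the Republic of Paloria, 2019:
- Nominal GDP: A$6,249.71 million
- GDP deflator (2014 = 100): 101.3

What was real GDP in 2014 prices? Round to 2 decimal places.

Real GDP = Nominal / (GDP deflator/100) = 6249.71 / 1.013 = 6169.51.

A$6,169.51 million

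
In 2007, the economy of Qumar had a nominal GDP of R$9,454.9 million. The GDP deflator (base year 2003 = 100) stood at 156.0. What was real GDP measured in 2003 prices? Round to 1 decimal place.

R$6,060.8 million

Real GDP = Nominal / (GDP deflator/100) = 9454.9 / 1.560 = 6060.83.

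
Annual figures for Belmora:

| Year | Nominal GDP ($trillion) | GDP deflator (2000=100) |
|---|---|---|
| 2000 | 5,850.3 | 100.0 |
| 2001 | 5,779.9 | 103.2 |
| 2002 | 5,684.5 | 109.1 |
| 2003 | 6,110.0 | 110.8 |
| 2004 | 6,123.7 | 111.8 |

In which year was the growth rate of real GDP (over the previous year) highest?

2003

2001: real = 5779.9/1.032 = 5600.68; growth vs 2000 (5850.30) = -4.27%.
2002: real = 5684.5/1.091 = 5210.36; growth vs 2001 (5600.68) = -6.97%.
2003: real = 6110.0/1.108 = 5514.44; growth vs 2002 (5210.36) = 5.84%.
2004: real = 6123.7/1.118 = 5477.37; growth vs 2003 (5514.44) = -0.67%.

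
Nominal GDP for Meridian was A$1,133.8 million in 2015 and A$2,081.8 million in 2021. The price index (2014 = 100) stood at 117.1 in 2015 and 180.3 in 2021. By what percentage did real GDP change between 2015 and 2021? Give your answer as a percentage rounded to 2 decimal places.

19.25%

Real GDP 2015 = 1133.8 / 1.171 = 968.23.
Real GDP 2021 = 2081.8 / 1.803 = 1154.63.
Real growth = 1154.63 / 968.23 − 1 = 0.1925.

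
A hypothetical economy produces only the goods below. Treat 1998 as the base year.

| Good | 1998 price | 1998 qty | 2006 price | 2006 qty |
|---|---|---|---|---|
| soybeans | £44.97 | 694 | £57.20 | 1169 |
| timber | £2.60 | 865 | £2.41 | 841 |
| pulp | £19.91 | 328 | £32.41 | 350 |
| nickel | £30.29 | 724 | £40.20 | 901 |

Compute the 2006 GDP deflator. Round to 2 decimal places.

130.83

Nominal GDP 2006 = 57.20·1169 + 2.41·841 + 32.41·350 + 40.20·901 = 116457.31.
Real GDP 2006 (at 1998 prices) = 44.97·1169 + 2.60·841 + 19.91·350 + 30.29·901 = 89016.32.
Deflator = Nominal/Real × 100 = 116457.31/89016.32 × 100 = 130.827.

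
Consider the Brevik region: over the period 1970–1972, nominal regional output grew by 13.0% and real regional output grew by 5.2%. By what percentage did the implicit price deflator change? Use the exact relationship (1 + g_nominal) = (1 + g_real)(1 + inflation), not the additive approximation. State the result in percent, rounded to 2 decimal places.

(1 + g_nom) = (1 + g_real)(1 + π), so π = 1.1300 / 1.0520 − 1 = 0.07414.

7.41%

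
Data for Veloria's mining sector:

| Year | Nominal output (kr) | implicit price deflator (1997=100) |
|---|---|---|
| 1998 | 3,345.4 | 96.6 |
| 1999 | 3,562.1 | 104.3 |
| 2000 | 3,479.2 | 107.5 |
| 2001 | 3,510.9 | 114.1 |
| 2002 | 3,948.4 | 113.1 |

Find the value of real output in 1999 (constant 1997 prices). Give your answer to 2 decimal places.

kr 3,415.24

Real output 1999 = 3562.1 / 1.043 = 3415.24.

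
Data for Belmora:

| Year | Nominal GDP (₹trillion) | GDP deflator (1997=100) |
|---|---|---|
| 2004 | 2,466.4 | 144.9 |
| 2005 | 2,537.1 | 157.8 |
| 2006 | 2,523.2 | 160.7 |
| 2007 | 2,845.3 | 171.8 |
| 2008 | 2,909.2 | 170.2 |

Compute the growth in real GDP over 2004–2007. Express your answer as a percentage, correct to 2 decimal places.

-2.70%

Real GDP 2004 = 2466.4/1.449 = 1702.14.
Real GDP 2007 = 2845.3/1.718 = 1656.17.
Change = 1656.17/1702.14 − 1 = -0.0270.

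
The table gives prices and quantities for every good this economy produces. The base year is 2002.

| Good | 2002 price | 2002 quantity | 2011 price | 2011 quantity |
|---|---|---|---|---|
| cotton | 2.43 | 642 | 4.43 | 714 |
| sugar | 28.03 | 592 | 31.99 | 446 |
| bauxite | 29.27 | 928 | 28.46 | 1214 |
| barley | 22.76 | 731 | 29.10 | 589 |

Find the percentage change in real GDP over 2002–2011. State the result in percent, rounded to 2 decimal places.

1.97%

Real GDP 2002 = Nominal GDP 2002 = 2.43·642 + 28.03·592 + 29.27·928 + 22.76·731 = 61953.94.
Real GDP 2011 (at 2002 prices) = 2.43·714 + 28.03·446 + 29.27·1214 + 22.76·589 = 63175.82.
Real growth = 63175.82/61953.94 − 1 = 0.0197.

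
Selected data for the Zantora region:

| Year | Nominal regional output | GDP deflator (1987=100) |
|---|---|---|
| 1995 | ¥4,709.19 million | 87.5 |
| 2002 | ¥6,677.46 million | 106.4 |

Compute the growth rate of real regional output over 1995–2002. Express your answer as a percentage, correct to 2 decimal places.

16.61%

Deflate each year: 1995 → 4709.19/0.875 = 5381.93; 2002 → 6677.46/1.064 = 6275.81.
So real regional output changed by 6275.81/5381.93 − 1 = 0.1661, i.e. 16.61%.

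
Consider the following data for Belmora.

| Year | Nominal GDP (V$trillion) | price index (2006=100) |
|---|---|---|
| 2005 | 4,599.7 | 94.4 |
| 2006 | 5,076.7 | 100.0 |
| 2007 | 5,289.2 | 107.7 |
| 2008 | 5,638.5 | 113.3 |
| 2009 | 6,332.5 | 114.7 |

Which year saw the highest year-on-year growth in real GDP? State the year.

2009

2006: real = 5076.7/1.000 = 5076.70; growth vs 2005 (4872.56) = 4.19%.
2007: real = 5289.2/1.077 = 4911.05; growth vs 2006 (5076.70) = -3.26%.
2008: real = 5638.5/1.133 = 4976.61; growth vs 2007 (4911.05) = 1.33%.
2009: real = 6332.5/1.147 = 5520.92; growth vs 2008 (4976.61) = 10.94%.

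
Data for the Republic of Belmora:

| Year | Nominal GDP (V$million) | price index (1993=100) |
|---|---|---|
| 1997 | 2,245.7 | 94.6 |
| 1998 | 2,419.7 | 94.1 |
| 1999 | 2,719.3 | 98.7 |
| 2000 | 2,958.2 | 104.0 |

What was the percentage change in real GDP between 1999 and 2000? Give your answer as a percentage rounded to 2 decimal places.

3.24%

Real GDP 1999 = 2719.3/0.987 = 2755.12.
Real GDP 2000 = 2958.2/1.040 = 2844.42.
Change = 2844.42/2755.12 − 1 = 0.0324.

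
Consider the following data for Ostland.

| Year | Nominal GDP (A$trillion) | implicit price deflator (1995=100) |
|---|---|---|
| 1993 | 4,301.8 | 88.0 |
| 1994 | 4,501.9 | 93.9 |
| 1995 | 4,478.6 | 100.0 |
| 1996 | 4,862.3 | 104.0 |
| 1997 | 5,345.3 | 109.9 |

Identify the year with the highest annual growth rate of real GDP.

1996

1994: real = 4501.9/0.939 = 4794.36; growth vs 1993 (4888.41) = -1.92%.
1995: real = 4478.6/1.000 = 4478.60; growth vs 1994 (4794.36) = -6.59%.
1996: real = 4862.3/1.040 = 4675.29; growth vs 1995 (4478.60) = 4.39%.
1997: real = 5345.3/1.099 = 4863.79; growth vs 1996 (4675.29) = 4.03%.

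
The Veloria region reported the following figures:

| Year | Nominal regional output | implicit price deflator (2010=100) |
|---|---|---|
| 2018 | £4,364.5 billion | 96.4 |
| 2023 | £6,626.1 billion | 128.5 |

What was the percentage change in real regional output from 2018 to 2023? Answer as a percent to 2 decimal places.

Deflate each year: 2018 → 4364.5/0.964 = 4527.49; 2023 → 6626.1/1.285 = 5156.50.
So real regional output changed by 5156.50/4527.49 − 1 = 0.1389, i.e. 13.89%.

13.89%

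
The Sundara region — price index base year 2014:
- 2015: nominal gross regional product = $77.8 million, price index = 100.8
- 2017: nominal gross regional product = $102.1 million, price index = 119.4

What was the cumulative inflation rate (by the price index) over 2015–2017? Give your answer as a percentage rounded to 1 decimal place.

18.5%

Price-level change = 119.4 / 100.8 − 1 = 0.1845.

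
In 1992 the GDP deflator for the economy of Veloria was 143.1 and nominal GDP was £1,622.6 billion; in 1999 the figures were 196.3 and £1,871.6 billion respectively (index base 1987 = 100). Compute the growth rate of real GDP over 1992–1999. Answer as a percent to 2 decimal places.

Real GDP 1992 = 1622.6 / 1.431 = 1133.89.
Real GDP 1999 = 1871.6 / 1.963 = 953.44.
Real growth = 953.44 / 1133.89 − 1 = -0.1591.

-15.91%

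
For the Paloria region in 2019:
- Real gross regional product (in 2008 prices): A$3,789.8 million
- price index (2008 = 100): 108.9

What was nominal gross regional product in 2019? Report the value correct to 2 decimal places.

Nominal gross regional product = Real × (price index/100) = 3789.8 × 1.089 = 4127.09.

A$4,127.09 million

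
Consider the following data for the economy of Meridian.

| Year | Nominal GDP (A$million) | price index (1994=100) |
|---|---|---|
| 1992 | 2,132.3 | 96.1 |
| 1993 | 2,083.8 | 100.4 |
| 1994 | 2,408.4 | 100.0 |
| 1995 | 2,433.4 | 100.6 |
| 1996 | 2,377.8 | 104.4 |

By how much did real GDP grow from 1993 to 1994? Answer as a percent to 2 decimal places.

Real GDP 1993 = 2083.8/1.004 = 2075.50.
Real GDP 1994 = 2408.4/1.000 = 2408.40.
Change = 2408.40/2075.50 − 1 = 0.1604.

16.04%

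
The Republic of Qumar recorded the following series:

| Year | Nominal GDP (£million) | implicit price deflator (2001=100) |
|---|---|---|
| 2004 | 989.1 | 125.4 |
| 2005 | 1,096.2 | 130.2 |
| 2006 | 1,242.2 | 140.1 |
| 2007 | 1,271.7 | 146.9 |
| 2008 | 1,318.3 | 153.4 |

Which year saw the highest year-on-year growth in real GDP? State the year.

2005

2005: real = 1096.2/1.302 = 841.94; growth vs 2004 (788.76) = 6.74%.
2006: real = 1242.2/1.401 = 886.65; growth vs 2005 (841.94) = 5.31%.
2007: real = 1271.7/1.469 = 865.69; growth vs 2006 (886.65) = -2.36%.
2008: real = 1318.3/1.534 = 859.39; growth vs 2007 (865.69) = -0.73%.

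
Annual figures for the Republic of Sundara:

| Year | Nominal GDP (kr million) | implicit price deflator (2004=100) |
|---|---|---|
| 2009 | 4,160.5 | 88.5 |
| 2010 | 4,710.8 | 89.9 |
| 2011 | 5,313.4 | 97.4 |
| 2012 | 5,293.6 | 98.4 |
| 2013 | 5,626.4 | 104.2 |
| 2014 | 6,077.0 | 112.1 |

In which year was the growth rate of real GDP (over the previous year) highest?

2010: real = 4710.8/0.899 = 5240.04; growth vs 2009 (4701.13) = 11.46%.
2011: real = 5313.4/0.974 = 5455.24; growth vs 2010 (5240.04) = 4.11%.
2012: real = 5293.6/0.984 = 5379.67; growth vs 2011 (5455.24) = -1.39%.
2013: real = 5626.4/1.042 = 5399.62; growth vs 2012 (5379.67) = 0.37%.
2014: real = 6077.0/1.121 = 5421.05; growth vs 2013 (5399.62) = 0.40%.

2010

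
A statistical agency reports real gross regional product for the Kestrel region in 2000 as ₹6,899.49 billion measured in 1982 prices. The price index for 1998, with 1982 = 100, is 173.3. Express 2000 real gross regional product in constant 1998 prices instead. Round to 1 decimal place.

₹11,956.8 billion

Real gross regional product in 1998 prices = Real gross regional product in 1982 prices × (P_1998/P_1982) = 6899.49 × 1.733 = 11956.82.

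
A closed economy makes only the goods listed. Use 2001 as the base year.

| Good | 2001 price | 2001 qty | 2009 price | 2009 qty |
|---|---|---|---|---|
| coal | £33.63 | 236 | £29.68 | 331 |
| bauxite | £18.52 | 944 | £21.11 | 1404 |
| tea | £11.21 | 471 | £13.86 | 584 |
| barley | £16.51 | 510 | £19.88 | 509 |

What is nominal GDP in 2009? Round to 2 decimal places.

£57675.68

Nominal GDP 2009 = Σ (p_2009 × q_2009) = 29.68·331 + 21.11·1404 + 13.86·584 + 19.88·509 = 57675.68.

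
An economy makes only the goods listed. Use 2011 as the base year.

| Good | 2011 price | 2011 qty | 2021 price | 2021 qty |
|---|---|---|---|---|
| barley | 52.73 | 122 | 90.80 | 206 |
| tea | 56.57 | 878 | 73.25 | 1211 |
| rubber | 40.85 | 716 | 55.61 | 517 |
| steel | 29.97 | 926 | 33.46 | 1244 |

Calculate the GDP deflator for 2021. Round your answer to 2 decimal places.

129.04

Nominal GDP 2021 = 90.80·206 + 73.25·1211 + 55.61·517 + 33.46·1244 = 177785.16.
Real GDP 2021 (at 2011 prices) = 52.73·206 + 56.57·1211 + 40.85·517 + 29.97·1244 = 137770.78.
Deflator = Nominal/Real × 100 = 177785.16/137770.78 × 100 = 129.044.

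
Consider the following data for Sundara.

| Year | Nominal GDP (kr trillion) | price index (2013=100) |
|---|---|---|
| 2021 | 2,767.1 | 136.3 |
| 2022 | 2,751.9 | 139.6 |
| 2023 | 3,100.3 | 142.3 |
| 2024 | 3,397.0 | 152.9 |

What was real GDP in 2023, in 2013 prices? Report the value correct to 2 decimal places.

kr 2,178.71 trillion

Real GDP 2023 = 3100.3 / 1.423 = 2178.71.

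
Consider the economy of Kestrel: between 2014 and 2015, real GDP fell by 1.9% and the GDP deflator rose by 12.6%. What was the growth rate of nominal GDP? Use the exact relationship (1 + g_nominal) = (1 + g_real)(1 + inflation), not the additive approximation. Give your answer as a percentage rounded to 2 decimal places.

10.46%

(1 + g_nom) = (1 + g_real)(1 + π) = 0.9810 × 1.1260 = 1.10461.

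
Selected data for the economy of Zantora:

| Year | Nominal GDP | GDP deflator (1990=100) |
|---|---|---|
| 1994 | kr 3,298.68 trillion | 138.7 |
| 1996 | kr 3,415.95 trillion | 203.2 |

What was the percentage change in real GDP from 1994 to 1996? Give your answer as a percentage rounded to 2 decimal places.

-29.32%

Deflate each year: 1994 → 3298.68/1.387 = 2378.28; 1996 → 3415.95/2.032 = 1681.08.
So real GDP changed by 1681.08/2378.28 − 1 = -0.2932, i.e. -29.32%.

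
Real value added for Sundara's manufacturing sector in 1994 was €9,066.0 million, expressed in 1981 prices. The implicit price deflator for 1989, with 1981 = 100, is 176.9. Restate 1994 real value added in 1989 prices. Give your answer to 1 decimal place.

Real value added in 1989 prices = Real value added in 1981 prices × (P_1989/P_1981) = 9066.0 × 1.769 = 16037.75.

€16,037.8 million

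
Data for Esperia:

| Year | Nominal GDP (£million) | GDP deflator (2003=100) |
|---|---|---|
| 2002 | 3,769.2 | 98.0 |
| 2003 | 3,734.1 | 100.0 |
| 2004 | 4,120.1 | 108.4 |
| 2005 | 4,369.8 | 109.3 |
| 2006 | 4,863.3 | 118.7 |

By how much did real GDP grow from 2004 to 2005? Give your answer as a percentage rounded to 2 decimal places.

5.19%

Real GDP 2004 = 4120.1/1.084 = 3800.83.
Real GDP 2005 = 4369.8/1.093 = 3997.99.
Change = 3997.99/3800.83 − 1 = 0.0519.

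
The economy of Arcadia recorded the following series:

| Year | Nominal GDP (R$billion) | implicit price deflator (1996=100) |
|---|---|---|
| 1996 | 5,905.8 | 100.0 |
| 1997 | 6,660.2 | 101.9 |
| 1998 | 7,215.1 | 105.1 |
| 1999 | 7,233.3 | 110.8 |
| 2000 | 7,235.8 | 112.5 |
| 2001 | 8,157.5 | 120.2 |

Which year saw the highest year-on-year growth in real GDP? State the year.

1997: real = 6660.2/1.019 = 6536.02; growth vs 1996 (5905.80) = 10.67%.
1998: real = 7215.1/1.051 = 6864.99; growth vs 1997 (6536.02) = 5.03%.
1999: real = 7233.3/1.108 = 6528.25; growth vs 1998 (6864.99) = -4.91%.
2000: real = 7235.8/1.125 = 6431.82; growth vs 1999 (6528.25) = -1.48%.
2001: real = 8157.5/1.202 = 6786.61; growth vs 2000 (6431.82) = 5.52%.

1997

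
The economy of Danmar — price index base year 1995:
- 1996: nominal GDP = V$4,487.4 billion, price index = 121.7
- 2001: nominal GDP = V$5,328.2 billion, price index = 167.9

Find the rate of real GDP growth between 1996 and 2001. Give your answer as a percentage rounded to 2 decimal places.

-13.94%

Real GDP 1996 = 4487.4 / 1.217 = 3687.26.
Real GDP 2001 = 5328.2 / 1.679 = 3173.44.
Real growth = 3173.44 / 3687.26 − 1 = -0.1394.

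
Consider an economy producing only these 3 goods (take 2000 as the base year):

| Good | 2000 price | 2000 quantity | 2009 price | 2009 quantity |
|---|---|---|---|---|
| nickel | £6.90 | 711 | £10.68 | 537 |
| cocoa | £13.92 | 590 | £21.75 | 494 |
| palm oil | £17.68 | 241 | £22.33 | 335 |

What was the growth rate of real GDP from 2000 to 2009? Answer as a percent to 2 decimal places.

-5.03%

Real GDP 2000 = Nominal GDP 2000 = 6.90·711 + 13.92·590 + 17.68·241 = 17379.58.
Real GDP 2009 (at 2000 prices) = 6.90·537 + 13.92·494 + 17.68·335 = 16504.58.
Real growth = 16504.58/17379.58 − 1 = -0.0503.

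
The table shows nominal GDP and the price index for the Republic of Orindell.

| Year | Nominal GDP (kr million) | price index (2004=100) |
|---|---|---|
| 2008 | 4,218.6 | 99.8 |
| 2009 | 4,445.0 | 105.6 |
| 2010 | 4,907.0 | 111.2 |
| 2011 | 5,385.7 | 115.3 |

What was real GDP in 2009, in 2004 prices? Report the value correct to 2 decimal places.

Real GDP 2009 = 4445.0 / 1.056 = 4209.28.

kr 4,209.28 million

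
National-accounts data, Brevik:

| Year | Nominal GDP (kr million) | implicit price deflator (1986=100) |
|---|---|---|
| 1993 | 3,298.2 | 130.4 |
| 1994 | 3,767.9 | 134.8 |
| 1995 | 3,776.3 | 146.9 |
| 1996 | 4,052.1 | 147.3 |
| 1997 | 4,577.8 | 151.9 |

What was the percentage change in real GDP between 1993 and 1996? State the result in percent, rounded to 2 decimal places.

8.76%

Real GDP 1993 = 3298.2/1.304 = 2529.29.
Real GDP 1996 = 4052.1/1.473 = 2750.92.
Change = 2750.92/2529.29 − 1 = 0.0876.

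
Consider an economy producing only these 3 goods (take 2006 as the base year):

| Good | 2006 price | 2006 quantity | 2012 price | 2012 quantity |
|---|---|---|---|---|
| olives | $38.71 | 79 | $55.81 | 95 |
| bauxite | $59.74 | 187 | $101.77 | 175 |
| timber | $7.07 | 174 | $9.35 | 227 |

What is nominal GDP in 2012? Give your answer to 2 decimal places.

$25234.15

Nominal GDP 2012 = Σ (p_2012 × q_2012) = 55.81·95 + 101.77·175 + 9.35·227 = 25234.15.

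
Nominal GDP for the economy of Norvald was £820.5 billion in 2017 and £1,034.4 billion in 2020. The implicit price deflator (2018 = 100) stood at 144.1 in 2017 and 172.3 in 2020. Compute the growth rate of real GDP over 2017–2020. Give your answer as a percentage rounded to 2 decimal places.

5.44%

Real GDP 2017 = 820.5 / 1.441 = 569.40.
Real GDP 2020 = 1034.4 / 1.723 = 600.35.
Real growth = 600.35 / 569.40 − 1 = 0.0544.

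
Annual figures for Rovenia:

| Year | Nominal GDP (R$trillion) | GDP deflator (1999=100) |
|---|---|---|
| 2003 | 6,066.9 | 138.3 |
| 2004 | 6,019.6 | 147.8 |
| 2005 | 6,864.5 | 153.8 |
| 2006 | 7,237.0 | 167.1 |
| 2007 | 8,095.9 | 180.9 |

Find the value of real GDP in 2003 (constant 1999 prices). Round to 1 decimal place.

R$4,386.8 trillion

Real GDP 2003 = 6066.9 / 1.383 = 4386.77.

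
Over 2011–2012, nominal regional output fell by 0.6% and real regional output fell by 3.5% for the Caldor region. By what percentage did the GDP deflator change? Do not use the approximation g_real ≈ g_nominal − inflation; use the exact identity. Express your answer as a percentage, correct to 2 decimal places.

3.01%

(1 + g_nom) = (1 + g_real)(1 + π), so π = 0.9940 / 0.9650 − 1 = 0.03005.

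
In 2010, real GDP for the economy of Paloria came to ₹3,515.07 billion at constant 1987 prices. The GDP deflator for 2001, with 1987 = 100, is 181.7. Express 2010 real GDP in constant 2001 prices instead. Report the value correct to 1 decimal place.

Real GDP in 2001 prices = Real GDP in 1987 prices × (P_2001/P_1987) = 3515.07 × 1.817 = 6386.88.

₹6,386.9 billion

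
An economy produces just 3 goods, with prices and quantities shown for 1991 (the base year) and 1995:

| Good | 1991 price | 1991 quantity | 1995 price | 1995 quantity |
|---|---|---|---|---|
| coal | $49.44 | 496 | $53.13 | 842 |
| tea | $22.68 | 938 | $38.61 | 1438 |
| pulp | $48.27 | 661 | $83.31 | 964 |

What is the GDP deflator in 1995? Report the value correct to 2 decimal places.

Nominal GDP 1995 = 53.13·842 + 38.61·1438 + 83.31·964 = 180567.48.
Real GDP 1995 (at 1991 prices) = 49.44·842 + 22.68·1438 + 48.27·964 = 120774.60.
Deflator = Nominal/Real × 100 = 180567.48/120774.60 × 100 = 149.508.

149.51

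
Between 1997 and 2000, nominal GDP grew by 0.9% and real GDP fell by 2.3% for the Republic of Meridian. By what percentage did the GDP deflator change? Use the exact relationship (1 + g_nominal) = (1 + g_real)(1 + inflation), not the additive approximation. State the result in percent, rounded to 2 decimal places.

(1 + g_nom) = (1 + g_real)(1 + π), so π = 1.0090 / 0.9770 − 1 = 0.03275.

3.28%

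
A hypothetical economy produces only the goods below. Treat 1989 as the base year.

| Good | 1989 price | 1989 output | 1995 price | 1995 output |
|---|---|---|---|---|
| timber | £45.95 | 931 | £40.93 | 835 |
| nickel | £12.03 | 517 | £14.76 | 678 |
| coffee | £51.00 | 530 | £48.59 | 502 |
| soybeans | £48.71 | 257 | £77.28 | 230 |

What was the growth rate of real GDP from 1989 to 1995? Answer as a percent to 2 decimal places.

-5.89%

Real GDP 1989 = Nominal GDP 1989 = 45.95·931 + 12.03·517 + 51.00·530 + 48.71·257 = 88547.43.
Real GDP 1995 (at 1989 prices) = 45.95·835 + 12.03·678 + 51.00·502 + 48.71·230 = 83329.89.
Real growth = 83329.89/88547.43 − 1 = -0.0589.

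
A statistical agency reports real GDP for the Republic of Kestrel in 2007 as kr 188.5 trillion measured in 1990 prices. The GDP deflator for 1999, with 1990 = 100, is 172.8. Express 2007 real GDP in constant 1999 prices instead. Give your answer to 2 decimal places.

Real GDP in 1999 prices = Real GDP in 1990 prices × (P_1999/P_1990) = 188.5 × 1.728 = 325.73.

kr 325.73 trillion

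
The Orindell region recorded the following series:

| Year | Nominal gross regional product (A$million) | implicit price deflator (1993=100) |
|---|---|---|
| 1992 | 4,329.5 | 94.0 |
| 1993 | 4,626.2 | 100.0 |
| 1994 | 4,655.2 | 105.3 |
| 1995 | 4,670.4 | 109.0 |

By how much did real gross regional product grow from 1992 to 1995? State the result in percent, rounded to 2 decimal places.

-6.97%

Real gross regional product 1992 = 4329.5/0.940 = 4605.85.
Real gross regional product 1995 = 4670.4/1.090 = 4284.77.
Change = 4284.77/4605.85 − 1 = -0.0697.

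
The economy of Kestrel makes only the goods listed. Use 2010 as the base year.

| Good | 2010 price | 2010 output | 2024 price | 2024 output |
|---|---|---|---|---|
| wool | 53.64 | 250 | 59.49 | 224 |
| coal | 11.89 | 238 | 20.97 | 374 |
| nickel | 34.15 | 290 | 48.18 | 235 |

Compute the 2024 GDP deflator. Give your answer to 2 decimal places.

Nominal GDP 2024 = 59.49·224 + 20.97·374 + 48.18·235 = 32490.84.
Real GDP 2024 (at 2010 prices) = 53.64·224 + 11.89·374 + 34.15·235 = 24487.47.
Deflator = Nominal/Real × 100 = 32490.84/24487.47 × 100 = 132.684.

132.68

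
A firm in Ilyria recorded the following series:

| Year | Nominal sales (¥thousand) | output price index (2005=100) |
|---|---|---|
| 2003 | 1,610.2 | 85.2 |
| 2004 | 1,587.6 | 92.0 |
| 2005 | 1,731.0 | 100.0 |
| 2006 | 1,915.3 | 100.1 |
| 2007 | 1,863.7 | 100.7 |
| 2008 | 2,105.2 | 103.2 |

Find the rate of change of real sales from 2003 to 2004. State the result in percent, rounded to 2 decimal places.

Real sales 2003 = 1610.2/0.852 = 1889.91.
Real sales 2004 = 1587.6/0.920 = 1725.65.
Change = 1725.65/1889.91 − 1 = -0.0869.

-8.69%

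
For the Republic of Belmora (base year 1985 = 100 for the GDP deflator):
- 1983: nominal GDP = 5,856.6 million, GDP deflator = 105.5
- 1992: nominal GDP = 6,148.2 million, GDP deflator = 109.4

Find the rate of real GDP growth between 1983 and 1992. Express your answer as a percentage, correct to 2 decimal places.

Deflate each year: 1983 → 5856.6/1.055 = 5551.28; 1992 → 6148.2/1.094 = 5619.93.
So real GDP changed by 5619.93/5551.28 − 1 = 0.0124, i.e. 1.24%.

1.24%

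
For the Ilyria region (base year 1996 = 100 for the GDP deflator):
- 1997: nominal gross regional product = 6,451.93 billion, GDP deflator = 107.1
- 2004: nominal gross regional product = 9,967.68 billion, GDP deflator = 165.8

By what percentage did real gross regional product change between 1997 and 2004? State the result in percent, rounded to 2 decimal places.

Real gross regional product 1997 = 6451.93 / 1.071 = 6024.21.
Real gross regional product 2004 = 9967.68 / 1.658 = 6011.87.
Real growth = 6011.87 / 6024.21 − 1 = -0.0020.

-0.20%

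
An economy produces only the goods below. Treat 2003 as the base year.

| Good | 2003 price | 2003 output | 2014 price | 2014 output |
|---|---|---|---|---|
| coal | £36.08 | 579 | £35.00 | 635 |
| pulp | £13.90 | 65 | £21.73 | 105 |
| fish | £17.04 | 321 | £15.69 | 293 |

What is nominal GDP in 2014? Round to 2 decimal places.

Nominal GDP 2014 = Σ (p_2014 × q_2014) = 35.00·635 + 21.73·105 + 15.69·293 = 29103.82.

£29103.82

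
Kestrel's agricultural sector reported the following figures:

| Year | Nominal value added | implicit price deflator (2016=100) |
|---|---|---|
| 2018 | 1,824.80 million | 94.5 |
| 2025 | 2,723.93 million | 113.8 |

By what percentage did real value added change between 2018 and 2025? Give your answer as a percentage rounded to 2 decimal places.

23.96%

Real value added 2018 = 1824.80 / 0.945 = 1931.01.
Real value added 2025 = 2723.93 / 1.138 = 2393.61.
Real growth = 2393.61 / 1931.01 − 1 = 0.2396.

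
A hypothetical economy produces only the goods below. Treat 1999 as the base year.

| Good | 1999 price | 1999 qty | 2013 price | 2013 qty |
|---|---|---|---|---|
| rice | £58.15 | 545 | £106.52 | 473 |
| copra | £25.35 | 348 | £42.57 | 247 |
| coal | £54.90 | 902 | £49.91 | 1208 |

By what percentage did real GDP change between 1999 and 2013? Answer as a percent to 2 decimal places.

11.17%

Real GDP 1999 = Nominal GDP 1999 = 58.15·545 + 25.35·348 + 54.90·902 = 90033.35.
Real GDP 2013 (at 1999 prices) = 58.15·473 + 25.35·247 + 54.90·1208 = 100085.60.
Real growth = 100085.60/90033.35 − 1 = 0.1117.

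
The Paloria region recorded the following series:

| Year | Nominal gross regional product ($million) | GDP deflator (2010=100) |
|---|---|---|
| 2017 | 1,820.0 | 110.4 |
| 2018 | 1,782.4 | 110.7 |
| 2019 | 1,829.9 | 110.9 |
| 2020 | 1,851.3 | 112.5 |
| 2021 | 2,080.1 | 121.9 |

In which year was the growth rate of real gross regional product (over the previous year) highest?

2018: real = 1782.4/1.107 = 1610.12; growth vs 2017 (1648.55) = -2.33%.
2019: real = 1829.9/1.109 = 1650.05; growth vs 2018 (1610.12) = 2.48%.
2020: real = 1851.3/1.125 = 1645.60; growth vs 2019 (1650.05) = -0.27%.
2021: real = 2080.1/1.219 = 1706.40; growth vs 2020 (1645.60) = 3.69%.

2021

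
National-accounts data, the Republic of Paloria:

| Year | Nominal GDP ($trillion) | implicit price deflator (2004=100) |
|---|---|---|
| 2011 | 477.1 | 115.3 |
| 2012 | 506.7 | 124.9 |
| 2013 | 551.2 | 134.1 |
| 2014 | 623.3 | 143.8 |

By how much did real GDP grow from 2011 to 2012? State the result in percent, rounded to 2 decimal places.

Real GDP 2011 = 477.1/1.153 = 413.79.
Real GDP 2012 = 506.7/1.249 = 405.68.
Change = 405.68/413.79 − 1 = -0.0196.

-1.96%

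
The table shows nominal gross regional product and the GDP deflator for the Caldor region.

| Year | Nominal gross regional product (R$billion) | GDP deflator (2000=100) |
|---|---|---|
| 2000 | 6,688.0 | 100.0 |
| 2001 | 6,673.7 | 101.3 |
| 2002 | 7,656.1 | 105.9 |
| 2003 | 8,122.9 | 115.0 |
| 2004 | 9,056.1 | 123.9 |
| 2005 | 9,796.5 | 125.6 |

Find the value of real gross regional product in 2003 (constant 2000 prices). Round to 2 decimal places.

R$7,063.39 billion

Real gross regional product 2003 = 8122.9 / 1.150 = 7063.39.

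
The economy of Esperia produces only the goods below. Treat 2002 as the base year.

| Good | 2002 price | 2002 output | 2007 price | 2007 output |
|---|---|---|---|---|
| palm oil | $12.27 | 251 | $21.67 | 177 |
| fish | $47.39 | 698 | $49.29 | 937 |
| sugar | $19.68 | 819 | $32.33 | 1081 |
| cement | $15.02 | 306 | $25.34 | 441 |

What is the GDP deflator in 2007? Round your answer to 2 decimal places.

Nominal GDP 2007 = 21.67·177 + 49.29·937 + 32.33·1081 + 25.34·441 = 96143.99.
Real GDP 2007 (at 2002 prices) = 12.27·177 + 47.39·937 + 19.68·1081 + 15.02·441 = 74474.12.
Deflator = Nominal/Real × 100 = 96143.99/74474.12 × 100 = 129.097.

129.10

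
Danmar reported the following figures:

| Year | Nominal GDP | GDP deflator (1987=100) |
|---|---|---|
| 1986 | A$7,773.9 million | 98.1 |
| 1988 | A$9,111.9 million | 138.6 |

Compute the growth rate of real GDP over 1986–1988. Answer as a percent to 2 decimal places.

Deflate each year: 1986 → 7773.9/0.981 = 7924.46; 1988 → 9111.9/1.386 = 6574.24.
So real GDP changed by 6574.24/7924.46 − 1 = -0.1704, i.e. -17.04%.

-17.04%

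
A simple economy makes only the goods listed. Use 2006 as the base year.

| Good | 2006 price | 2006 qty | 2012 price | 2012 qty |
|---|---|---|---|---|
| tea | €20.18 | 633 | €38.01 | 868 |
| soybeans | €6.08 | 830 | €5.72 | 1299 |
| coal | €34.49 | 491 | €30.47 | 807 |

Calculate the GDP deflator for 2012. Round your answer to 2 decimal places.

122.09

Nominal GDP 2012 = 38.01·868 + 5.72·1299 + 30.47·807 = 65012.25.
Real GDP 2012 (at 2006 prices) = 20.18·868 + 6.08·1299 + 34.49·807 = 53247.59.
Deflator = Nominal/Real × 100 = 65012.25/53247.59 × 100 = 122.094.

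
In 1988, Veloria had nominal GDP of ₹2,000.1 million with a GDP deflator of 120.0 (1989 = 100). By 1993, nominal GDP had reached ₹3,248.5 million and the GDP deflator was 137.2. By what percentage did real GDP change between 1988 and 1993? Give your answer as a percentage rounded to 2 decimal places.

Real GDP 1988 = 2000.1 / 1.200 = 1666.75.
Real GDP 1993 = 3248.5 / 1.372 = 2367.71.
Real growth = 2367.71 / 1666.75 − 1 = 0.4206.

42.06%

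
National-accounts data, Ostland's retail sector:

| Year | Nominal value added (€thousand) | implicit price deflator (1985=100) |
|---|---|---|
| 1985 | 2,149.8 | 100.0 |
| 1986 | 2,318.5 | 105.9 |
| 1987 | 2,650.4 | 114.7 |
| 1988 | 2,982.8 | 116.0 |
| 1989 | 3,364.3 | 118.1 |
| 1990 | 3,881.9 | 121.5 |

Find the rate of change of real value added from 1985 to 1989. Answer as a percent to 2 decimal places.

32.51%

Real value added 1985 = 2149.8/1.000 = 2149.80.
Real value added 1989 = 3364.3/1.181 = 2848.69.
Change = 2848.69/2149.80 − 1 = 0.3251.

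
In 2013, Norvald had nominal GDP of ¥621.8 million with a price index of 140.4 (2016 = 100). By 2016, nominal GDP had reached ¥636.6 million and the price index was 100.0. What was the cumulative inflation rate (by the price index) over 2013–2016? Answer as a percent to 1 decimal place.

-28.8%

Price-level change = 100.0 / 140.4 − 1 = -0.2877.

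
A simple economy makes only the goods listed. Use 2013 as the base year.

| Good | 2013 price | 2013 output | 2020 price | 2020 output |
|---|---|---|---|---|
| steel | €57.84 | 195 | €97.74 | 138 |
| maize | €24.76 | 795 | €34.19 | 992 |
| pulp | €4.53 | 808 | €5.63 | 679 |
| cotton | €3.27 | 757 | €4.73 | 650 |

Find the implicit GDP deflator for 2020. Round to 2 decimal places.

143.86

Nominal GDP 2020 = 97.74·138 + 34.19·992 + 5.63·679 + 4.73·650 = 54301.87.
Real GDP 2020 (at 2013 prices) = 57.84·138 + 24.76·992 + 4.53·679 + 3.27·650 = 37745.21.
Deflator = Nominal/Real × 100 = 54301.87/37745.21 × 100 = 143.864.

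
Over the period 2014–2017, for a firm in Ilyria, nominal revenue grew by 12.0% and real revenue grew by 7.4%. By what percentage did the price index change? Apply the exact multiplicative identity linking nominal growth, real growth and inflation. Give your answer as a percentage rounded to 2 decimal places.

4.28%

(1 + g_nom) = (1 + g_real)(1 + π), so π = 1.1200 / 1.0740 − 1 = 0.04283.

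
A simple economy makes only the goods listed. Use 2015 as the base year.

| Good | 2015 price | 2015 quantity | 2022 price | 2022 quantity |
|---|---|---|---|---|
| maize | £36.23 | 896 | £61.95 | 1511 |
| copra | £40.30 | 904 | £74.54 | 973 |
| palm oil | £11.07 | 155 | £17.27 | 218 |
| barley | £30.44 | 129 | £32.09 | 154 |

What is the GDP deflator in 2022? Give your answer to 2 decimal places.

Nominal GDP 2022 = 61.95·1511 + 74.54·973 + 17.27·218 + 32.09·154 = 174840.59.
Real GDP 2022 (at 2015 prices) = 36.23·1511 + 40.30·973 + 11.07·218 + 30.44·154 = 101056.45.
Deflator = Nominal/Real × 100 = 174840.59/101056.45 × 100 = 173.013.

173.01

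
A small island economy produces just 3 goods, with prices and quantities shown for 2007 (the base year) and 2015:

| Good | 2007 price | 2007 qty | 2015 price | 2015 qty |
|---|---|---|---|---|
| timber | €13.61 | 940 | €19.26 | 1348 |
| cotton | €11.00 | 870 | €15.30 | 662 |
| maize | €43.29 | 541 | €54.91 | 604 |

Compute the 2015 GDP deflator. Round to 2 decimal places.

133.76

Nominal GDP 2015 = 19.26·1348 + 15.30·662 + 54.91·604 = 69256.72.
Real GDP 2015 (at 2007 prices) = 13.61·1348 + 11.00·662 + 43.29·604 = 51775.44.
Deflator = Nominal/Real × 100 = 69256.72/51775.44 × 100 = 133.764.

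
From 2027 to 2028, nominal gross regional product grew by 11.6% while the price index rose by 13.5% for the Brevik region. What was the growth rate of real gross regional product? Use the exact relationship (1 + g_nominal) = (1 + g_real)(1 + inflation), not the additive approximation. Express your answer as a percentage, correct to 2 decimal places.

(1 + g_nom) = (1 + g_real)(1 + π), so g_real = 1.1160 / 1.1350 − 1 = -0.01674.

-1.67%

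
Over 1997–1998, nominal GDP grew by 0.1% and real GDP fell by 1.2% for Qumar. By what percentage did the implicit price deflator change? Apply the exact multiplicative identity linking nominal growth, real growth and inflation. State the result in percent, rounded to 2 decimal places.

1.32%

(1 + g_nom) = (1 + g_real)(1 + π), so π = 1.0010 / 0.9880 − 1 = 0.01316.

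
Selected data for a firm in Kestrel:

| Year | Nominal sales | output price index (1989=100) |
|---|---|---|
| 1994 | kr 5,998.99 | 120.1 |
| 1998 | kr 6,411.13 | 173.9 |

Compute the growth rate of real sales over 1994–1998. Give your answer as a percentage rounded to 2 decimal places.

Real sales 1994 = 5998.99 / 1.201 = 4995.00.
Real sales 1998 = 6411.13 / 1.739 = 3686.68.
Real growth = 3686.68 / 4995.00 − 1 = -0.2619.

-26.19%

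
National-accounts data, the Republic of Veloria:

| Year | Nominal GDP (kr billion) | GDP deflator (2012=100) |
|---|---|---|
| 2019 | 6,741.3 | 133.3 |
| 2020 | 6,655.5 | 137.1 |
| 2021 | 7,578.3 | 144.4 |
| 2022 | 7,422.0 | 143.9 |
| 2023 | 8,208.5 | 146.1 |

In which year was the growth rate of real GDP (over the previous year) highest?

2020: real = 6655.5/1.371 = 4854.49; growth vs 2019 (5057.24) = -4.01%.
2021: real = 7578.3/1.444 = 5248.13; growth vs 2020 (4854.49) = 8.11%.
2022: real = 7422.0/1.439 = 5157.75; growth vs 2021 (5248.13) = -1.72%.
2023: real = 8208.5/1.461 = 5618.41; growth vs 2022 (5157.75) = 8.93%.

2023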